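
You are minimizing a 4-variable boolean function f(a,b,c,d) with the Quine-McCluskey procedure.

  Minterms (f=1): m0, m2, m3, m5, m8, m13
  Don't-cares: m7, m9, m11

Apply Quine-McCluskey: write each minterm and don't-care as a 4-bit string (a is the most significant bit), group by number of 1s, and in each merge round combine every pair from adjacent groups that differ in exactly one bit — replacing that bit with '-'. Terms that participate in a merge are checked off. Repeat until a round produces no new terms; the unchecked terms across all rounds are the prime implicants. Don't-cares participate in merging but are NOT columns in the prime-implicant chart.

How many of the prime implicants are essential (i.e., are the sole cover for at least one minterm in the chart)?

0

size-2^0 implicants → 0000(✓)  0010(✓)  0011(✓)  0101(✓)  0111(✓)  1000(✓)  1001(✓)  1011(✓)  1101(✓)
size-2^1 implicants → -000  -011  -101  0-11  00-0  001-  01-1  1-01  10-1  100-
Unchecked terms (primes): -000, -011, -101, 0-11, 00-0, 001-, 01-1, 1-01, 10-1, 100-
Minterm coverage:
  m0 ⊆ -000,00-0
  m2 ⊆ 00-0,001-
  m3 ⊆ -011,0-11,001-
  m5 ⊆ -101,01-1
  m8 ⊆ -000,100-
  m13 ⊆ -101,1-01
(no essential prime implicants)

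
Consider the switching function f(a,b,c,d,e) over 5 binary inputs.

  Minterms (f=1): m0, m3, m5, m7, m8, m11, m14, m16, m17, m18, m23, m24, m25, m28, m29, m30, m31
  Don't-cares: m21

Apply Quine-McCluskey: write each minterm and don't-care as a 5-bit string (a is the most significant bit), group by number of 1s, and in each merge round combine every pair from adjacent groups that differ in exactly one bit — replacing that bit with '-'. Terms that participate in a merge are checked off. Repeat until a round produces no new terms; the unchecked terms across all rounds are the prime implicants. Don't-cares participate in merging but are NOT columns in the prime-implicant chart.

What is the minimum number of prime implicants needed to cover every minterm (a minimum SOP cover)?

7

[col 0] 00000*, 00011*, 00101*, 00111*, 01000*, 01011*, 01110*, 10000*, 10001*, 10010*, 10101*, 10111*, 11000*, 11001*, 11100*, 11101*, 11110*, 11111*
[col 1] -0000*, -0101*, -0111*, -1000*, -1110, 0-000*, 0-011, 00-11, 001-1*, 1-000*, 1-001*, 1-101*, 1-111*, 10-01*, 100-0, 1000-*, 101-1*, 11-00*, 11-01*, 1100-*, 111-0*, 111-1*, 1110-*, 1111-*
[col 2] --000, -01-1, 1--01, 1-00-, 1-1-1, 11-0-, 111--
Prime implicants: --000, -01-1, -1110, 0-011, 00-11, 1--01, 1-00-, 1-1-1, 100-0, 11-0-, 111--
PI chart (minterm → PIs covering it):
  0 | --000  (sole → essential)
  3 | 0-011,00-11
  5 | -01-1  (sole → essential)
  7 | -01-1,00-11
  8 | --000  (sole → essential)
  11 | 0-011  (sole → essential)
  14 | -1110  (sole → essential)
  16 | --000,1-00-,100-0
  17 | 1--01,1-00-
  18 | 100-0  (sole → essential)
  23 | -01-1,1-1-1
  24 | --000,1-00-,11-0-
  25 | 1--01,1-00-,11-0-
  28 | 11-0-,111--
  29 | 1--01,1-1-1,11-0-,111--
  30 | -1110,111--
  31 | 1-1-1,111--
Essential prime implicants: --000, -01-1, -1110, 0-011, 100-0
Petrick residual → 1--01, 111--
Minimum SOP uses 7 PIs: c'd'e' + b'ce + bcde' + a'c'de + ad'e + ab'c'e' + abc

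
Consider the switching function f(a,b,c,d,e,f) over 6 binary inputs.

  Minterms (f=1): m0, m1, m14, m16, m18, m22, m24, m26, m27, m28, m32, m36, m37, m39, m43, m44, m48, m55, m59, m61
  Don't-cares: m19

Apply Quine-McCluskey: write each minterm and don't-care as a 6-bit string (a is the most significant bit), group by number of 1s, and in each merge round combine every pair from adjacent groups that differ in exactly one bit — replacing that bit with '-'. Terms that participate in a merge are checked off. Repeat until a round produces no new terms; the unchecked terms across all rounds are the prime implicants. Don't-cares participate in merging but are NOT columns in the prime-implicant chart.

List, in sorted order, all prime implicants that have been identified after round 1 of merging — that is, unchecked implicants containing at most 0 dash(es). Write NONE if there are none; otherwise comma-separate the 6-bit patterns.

Round 0: 000000✓ 000001✓ 001110 010000✓ 010010✓ 010011✓ 010110✓ 011000✓ 011010✓ 011011✓ 011100✓ 100000✓ 100100✓ 100101✓ 100111✓ 101011✓ 101100✓ 110000✓ 110111✓ 111011✓ 111101
Round 1: -00000✓ -10000✓ -11011 0-0000✓ 00000- 01-000✓ 01-010✓ 01-011✓ 010-10 0100-0✓ 01001-✓ 011-00 0110-0✓ 01101-✓ 1-0000✓ 1-0111 1-1011 10-100 100-00 1001-1 10010-
Round 2: --0000 01-0-0 01-01-
PIs = {--0000, -11011, 00000-, 001110, 01-0-0, 01-01-, 010-10, 011-00, 1-0111, 1-1011, 10-100, 100-00, 1001-1, 10010-, 111101}

001110, 111101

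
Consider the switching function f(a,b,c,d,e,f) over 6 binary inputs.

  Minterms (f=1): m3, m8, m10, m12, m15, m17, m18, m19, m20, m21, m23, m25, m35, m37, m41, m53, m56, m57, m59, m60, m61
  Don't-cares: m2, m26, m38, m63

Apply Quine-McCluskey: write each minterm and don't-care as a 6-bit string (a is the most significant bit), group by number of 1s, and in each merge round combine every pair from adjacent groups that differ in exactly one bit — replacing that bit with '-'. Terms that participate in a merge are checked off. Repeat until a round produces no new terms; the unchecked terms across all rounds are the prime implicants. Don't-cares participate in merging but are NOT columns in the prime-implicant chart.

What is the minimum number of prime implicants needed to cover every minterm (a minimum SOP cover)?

[col 0] 000010*, 000011*, 001000*, 001010*, 001100*, 001111, 010001*, 010010*, 010011*, 010100*, 010101*, 010111*, 011001*, 011010*, 100011*, 100101*, 100110, 101001*, 110101*, 111000*, 111001*, 111011*, 111100*, 111101*, 111111*
[col 1] -00011, -10101, -11001, 0-0010*, 0-0011*, 0-1010*, 00-010*, 00001-*, 001-00, 0010-0, 01-001, 01-010*, 010-01*, 010-11*, 0100-1*, 01001-*, 0101-1*, 01010-, 1-0101, 1-1001, 11-101, 111-00*, 111-01*, 111-11*, 1110-1*, 11100-*, 1111-1*, 11110-*
[col 2] 0--010, 0-001-, 010--1, 111--1, 111-0-
Prime implicants: -00011, -10101, -11001, 0--010, 0-001-, 001-00, 0010-0, 001111, 01-001, 010--1, 01010-, 1-0101, 1-1001, 100110, 11-101, 111--1, 111-0-
PI chart (minterm → PIs covering it):
  3 | -00011,0-001-
  8 | 001-00,0010-0
  10 | 0--010,0010-0
  12 | 001-00  (sole → essential)
  15 | 001111  (sole → essential)
  17 | 01-001,010--1
  18 | 0--010,0-001-
  19 | 0-001-,010--1
  20 | 01010-  (sole → essential)
  21 | -10101,010--1,01010-
  23 | 010--1  (sole → essential)
  25 | -11001,01-001
  35 | -00011  (sole → essential)
  37 | 1-0101  (sole → essential)
  41 | 1-1001  (sole → essential)
  53 | -10101,1-0101,11-101
  56 | 111-0-  (sole → essential)
  57 | -11001,1-1001,111--1,111-0-
  59 | 111--1  (sole → essential)
  60 | 111-0-  (sole → essential)
  61 | 11-101,111--1,111-0-
Essential prime implicants: -00011, 001-00, 001111, 010--1, 01010-, 1-0101, 1-1001, 111--1, 111-0-
Petrick residual → -11001, 0--010
Minimum SOP uses 11 PIs: b'c'd'ef + bcd'e'f + a'd'ef' + a'b'ce'f' + a'b'cdef + a'bc'f + a'bc'de' + ac'de'f + acd'e'f + abcf + abce'

11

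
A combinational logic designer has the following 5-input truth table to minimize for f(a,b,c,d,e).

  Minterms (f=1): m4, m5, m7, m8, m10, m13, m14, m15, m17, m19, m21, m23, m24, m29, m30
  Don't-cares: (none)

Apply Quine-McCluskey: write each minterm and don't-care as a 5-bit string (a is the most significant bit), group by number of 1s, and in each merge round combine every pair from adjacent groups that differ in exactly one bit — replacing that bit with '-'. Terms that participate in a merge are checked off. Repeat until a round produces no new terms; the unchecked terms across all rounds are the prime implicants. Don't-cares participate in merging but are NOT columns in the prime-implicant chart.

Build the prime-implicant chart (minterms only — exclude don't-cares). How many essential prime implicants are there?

5

size-2^0 implicants → 00100(✓)  00101(✓)  00111(✓)  01000(✓)  01010(✓)  01101(✓)  01110(✓)  01111(✓)  10001(✓)  10011(✓)  10101(✓)  10111(✓)  11000(✓)  11101(✓)  11110(✓)
size-2^1 implicants → -0101(✓)  -0111(✓)  -1000  -1101(✓)  -1110  0-101(✓)  0-111(✓)  001-1(✓)  0010-  01-10  010-0  011-1(✓)  0111-  1-101(✓)  10-01(✓)  10-11(✓)  100-1(✓)  101-1(✓)
size-2^2 implicants → --101  -01-1  0-1-1  10--1
Unchecked terms (primes): --101, -01-1, -1000, -1110, 0-1-1, 0010-, 01-10, 010-0, 0111-, 10--1
Minterm coverage:
  m4 ⊆ 0010- [E]
  m5 ⊆ --101,-01-1,0-1-1,0010-
  m7 ⊆ -01-1,0-1-1
  m8 ⊆ -1000,010-0
  m10 ⊆ 01-10,010-0
  m13 ⊆ --101,0-1-1
  m14 ⊆ -1110,01-10,0111-
  m15 ⊆ 0-1-1,0111-
  m17 ⊆ 10--1 [E]
  m19 ⊆ 10--1 [E]
  m21 ⊆ --101,-01-1,10--1
  m23 ⊆ -01-1,10--1
  m24 ⊆ -1000 [E]
  m29 ⊆ --101 [E]
  m30 ⊆ -1110 [E]
E = {--101, -1000, -1110, 0010-, 10--1}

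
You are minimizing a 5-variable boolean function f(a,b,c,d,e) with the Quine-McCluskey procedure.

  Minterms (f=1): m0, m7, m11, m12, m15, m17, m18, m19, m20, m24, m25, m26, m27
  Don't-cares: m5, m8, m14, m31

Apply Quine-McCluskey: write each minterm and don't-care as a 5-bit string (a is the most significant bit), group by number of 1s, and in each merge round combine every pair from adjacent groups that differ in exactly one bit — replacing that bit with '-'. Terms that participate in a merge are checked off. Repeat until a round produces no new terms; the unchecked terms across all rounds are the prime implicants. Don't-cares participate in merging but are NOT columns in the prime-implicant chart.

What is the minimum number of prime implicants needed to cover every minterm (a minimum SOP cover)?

8

Round 0: 00000✓ 00101✓ 00111✓ 01000✓ 01011✓ 01100✓ 01110✓ 01111✓ 10001✓ 10010✓ 10011✓ 10100 11000✓ 11001✓ 11010✓ 11011✓ 11111✓
Round 1: -1000 -1011✓ -1111✓ 0-000 0-111 001-1 01-00 01-11✓ 011-0 0111- 1-001✓ 1-010✓ 1-011✓ 100-1✓ 1001-✓ 11-11✓ 110-0✓ 110-1✓ 1100-✓ 1101-✓
Round 2: -1-11 1-0-1 1-01- 110--
PIs = {-1-11, -1000, 0-000, 0-111, 001-1, 01-00, 011-0, 0111-, 1-0-1, 1-01-, 10100, 110--}
Coverage chart:
  m0: 0-000 ←essential
  m7: 0-111,001-1
  m11: -1-11 ←essential
  m12: 01-00,011-0
  m15: -1-11,0-111,0111-
  m17: 1-0-1 ←essential
  m18: 1-01- ←essential
  m19: 1-0-1,1-01-
  m20: 10100 ←essential
  m24: -1000,110--
  m25: 1-0-1,110--
  m26: 1-01-,110--
  m27: -1-11,1-0-1,1-01-,110--
Essential: -1-11, 0-000, 1-0-1, 1-01-, 10100
Petrick residual → -1000, 0-111, 01-00
Min cover (8 terms): bde + bc'd'e' + a'c'd'e' + a'cde + a'bd'e' + ac'e + ac'd + ab'cd'e'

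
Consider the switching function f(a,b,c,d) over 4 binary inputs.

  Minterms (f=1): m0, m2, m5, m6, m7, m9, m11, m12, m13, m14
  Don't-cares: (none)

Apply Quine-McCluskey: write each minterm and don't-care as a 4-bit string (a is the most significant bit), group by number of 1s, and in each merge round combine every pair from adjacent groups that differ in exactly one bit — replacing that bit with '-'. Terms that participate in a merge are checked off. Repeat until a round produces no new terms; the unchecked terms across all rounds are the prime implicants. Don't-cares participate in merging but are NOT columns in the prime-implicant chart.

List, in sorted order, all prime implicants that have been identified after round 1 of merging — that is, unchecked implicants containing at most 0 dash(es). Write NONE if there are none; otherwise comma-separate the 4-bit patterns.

Round 0: 0000✓ 0010✓ 0101✓ 0110✓ 0111✓ 1001✓ 1011✓ 1100✓ 1101✓ 1110✓
Round 1: -101 -110 0-10 00-0 01-1 011- 1-01 10-1 11-0 110-
PIs = {-101, -110, 0-10, 00-0, 01-1, 011-, 1-01, 10-1, 11-0, 110-}

NONE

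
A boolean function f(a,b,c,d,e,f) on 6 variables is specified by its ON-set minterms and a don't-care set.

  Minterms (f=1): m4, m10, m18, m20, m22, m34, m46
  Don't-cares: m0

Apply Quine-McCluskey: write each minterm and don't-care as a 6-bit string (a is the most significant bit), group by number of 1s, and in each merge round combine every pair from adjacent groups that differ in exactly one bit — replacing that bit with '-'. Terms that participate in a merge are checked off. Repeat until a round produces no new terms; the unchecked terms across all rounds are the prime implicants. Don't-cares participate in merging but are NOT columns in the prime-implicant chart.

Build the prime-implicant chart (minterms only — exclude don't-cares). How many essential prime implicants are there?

[col 0] 000000*, 000100*, 001010, 010010*, 010100*, 010110*, 100010, 101110
[col 1] 0-0100, 000-00, 010-10, 0101-0
Prime implicants: 0-0100, 000-00, 001010, 010-10, 0101-0, 100010, 101110
PI chart (minterm → PIs covering it):
  4 | 0-0100,000-00
  10 | 001010  (sole → essential)
  18 | 010-10  (sole → essential)
  20 | 0-0100,0101-0
  22 | 010-10,0101-0
  34 | 100010  (sole → essential)
  46 | 101110  (sole → essential)
Essential prime implicants: 001010, 010-10, 100010, 101110

4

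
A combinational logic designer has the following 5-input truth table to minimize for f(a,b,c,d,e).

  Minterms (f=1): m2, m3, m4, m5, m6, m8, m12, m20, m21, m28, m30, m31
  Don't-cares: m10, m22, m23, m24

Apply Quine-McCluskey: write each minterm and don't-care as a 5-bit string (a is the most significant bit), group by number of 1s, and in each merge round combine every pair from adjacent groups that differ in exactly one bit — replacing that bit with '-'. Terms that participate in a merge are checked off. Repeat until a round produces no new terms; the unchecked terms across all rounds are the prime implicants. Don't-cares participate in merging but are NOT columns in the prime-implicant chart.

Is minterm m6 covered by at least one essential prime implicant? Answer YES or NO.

NO

Round 0: 00010✓ 00011✓ 00100✓ 00101✓ 00110✓ 01000✓ 01010✓ 01100✓ 10100✓ 10101✓ 10110✓ 10111✓ 11000✓ 11100✓ 11110✓ 11111✓
Round 1: -0100✓ -0101✓ -0110✓ -1000✓ -1100✓ 0-010 0-100✓ 00-10 0001- 001-0✓ 0010-✓ 01-00✓ 010-0 1-100✓ 1-110✓ 1-111✓ 101-0✓ 101-1✓ 1010-✓ 1011-✓ 11-00✓ 111-0✓ 1111-✓
Round 2: --100 -01-0 -010- -1-00 1-1-0 1-11- 101--
PIs = {--100, -01-0, -010-, -1-00, 0-010, 00-10, 0001-, 010-0, 1-1-0, 1-11-, 101--}
Coverage chart:
  m2: 0-010,00-10,0001-
  m3: 0001- ←essential
  m4: --100,-01-0,-010-
  m5: -010- ←essential
  m6: -01-0,00-10
  m8: -1-00,010-0
  m12: --100,-1-00
  m20: --100,-01-0,-010-,1-1-0,101--
  m21: -010-,101--
  m28: --100,-1-00,1-1-0
  m30: 1-1-0,1-11-
  m31: 1-11- ←essential
Essential: -010-, 0001-, 1-11-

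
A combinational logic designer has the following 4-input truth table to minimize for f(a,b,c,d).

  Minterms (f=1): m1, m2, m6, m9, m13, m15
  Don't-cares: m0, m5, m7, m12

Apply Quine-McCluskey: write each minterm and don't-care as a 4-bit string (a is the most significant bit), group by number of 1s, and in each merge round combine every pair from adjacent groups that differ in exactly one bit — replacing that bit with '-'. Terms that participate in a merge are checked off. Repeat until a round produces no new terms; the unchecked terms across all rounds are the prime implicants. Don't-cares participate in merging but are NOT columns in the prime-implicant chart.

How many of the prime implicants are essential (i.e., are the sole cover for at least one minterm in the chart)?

2

size-2^0 implicants → 0000(✓)  0001(✓)  0010(✓)  0101(✓)  0110(✓)  0111(✓)  1001(✓)  1100(✓)  1101(✓)  1111(✓)
size-2^1 implicants → -001(✓)  -101(✓)  -111(✓)  0-01(✓)  0-10  00-0  000-  01-1(✓)  011-  1-01(✓)  11-1(✓)  110-
size-2^2 implicants → --01  -1-1
Unchecked terms (primes): --01, -1-1, 0-10, 00-0, 000-, 011-, 110-
Minterm coverage:
  m1 ⊆ --01,000-
  m2 ⊆ 0-10,00-0
  m6 ⊆ 0-10,011-
  m9 ⊆ --01 [E]
  m13 ⊆ --01,-1-1,110-
  m15 ⊆ -1-1 [E]
E = {--01, -1-1}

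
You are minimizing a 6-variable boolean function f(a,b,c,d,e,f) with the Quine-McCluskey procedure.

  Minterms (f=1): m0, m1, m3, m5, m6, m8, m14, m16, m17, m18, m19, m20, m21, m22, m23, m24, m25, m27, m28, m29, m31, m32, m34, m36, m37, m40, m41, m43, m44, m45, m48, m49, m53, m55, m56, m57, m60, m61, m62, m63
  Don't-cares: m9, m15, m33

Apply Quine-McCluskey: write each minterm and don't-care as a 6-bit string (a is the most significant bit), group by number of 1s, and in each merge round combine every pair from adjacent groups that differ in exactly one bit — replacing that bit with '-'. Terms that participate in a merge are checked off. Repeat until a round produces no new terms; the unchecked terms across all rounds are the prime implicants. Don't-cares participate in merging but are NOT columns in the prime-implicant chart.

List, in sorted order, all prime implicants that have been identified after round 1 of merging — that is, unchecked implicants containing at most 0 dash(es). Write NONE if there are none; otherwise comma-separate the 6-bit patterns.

NONE

Round 0: 000000✓ 000001✓ 000011✓ 000101✓ 000110✓ 001000✓ 001001✓ 001110✓ 001111✓ 010000✓ 010001✓ 010010✓ 010011✓ 010100✓ 010101✓ 010110✓ 010111✓ 011000✓ 011001✓ 011011✓ 011100✓ 011101✓ 011111✓ 100000✓ 100001✓ 100010✓ 100100✓ 100101✓ 101000✓ 101001✓ 101011✓ 101100✓ 101101✓ 110000✓ 110001✓ 110101✓ 110111✓ 111000✓ 111001✓ 111100✓ 111101✓ 111110✓ 111111✓
Round 1: -00000✓ -00001✓ -00101✓ -01000✓ -01001✓ -10000✓ -10001✓ -10101✓ -10111✓ -11000✓ -11001✓ -11100✓ -11101✓ -11111✓ 0-0000✓ 0-0001✓ 0-0011✓ 0-0101✓ 0-0110 0-1000✓ 0-1001✓ 0-1111 00-000✓ 00-001✓ 00-110 000-01✓ 0000-1✓ 00000-✓ 00100-✓ 00111- 01-000✓ 01-001✓ 01-011✓ 01-100✓ 01-101✓ 01-111✓ 010-00✓ 010-01✓ 010-10✓ 010-11✓ 0100-0✓ 0100-1✓ 01000-✓ 01001-✓ 0101-0✓ 0101-1✓ 01010-✓ 01011-✓ 011-00✓ 011-01✓ 011-11✓ 0110-1✓ 01100-✓ 0111-1✓ 01110-✓ 1-0000✓ 1-0001✓ 1-0101✓ 1-1000✓ 1-1001✓ 1-1100✓ 1-1101✓ 10-000✓ 10-001✓ 10-100✓ 10-101✓ 100-00✓ 100-01✓ 1000-0 10000-✓ 10010-✓ 101-00✓ 101-01✓ 1010-1 10100-✓ 10110-✓ 11-000✓ 11-001✓ 11-101✓ 11-111✓ 110-01✓ 11000-✓ 1101-1✓ 111-00✓ 111-01✓ 11100-✓ 1111-0✓ 1111-1✓ 11110-✓ 11111-✓
Round 2: --0000✓ --0001✓ --0101✓ --1000✓ --1001✓ -0-000✓ -0-001✓ -00-01✓ -0000-✓ -0100-✓ -1-000✓ -1-001✓ -1-101✓ -1-111✓ -10-01✓ -1000-✓ -101-1✓ -11-00✓ -11-01✓ -1100-✓ -111-1✓ -1110-✓ 0--000✓ 0--001✓ 0-0-01✓ 0-00-1 0-000-✓ 0-100-✓ 00-00-✓ 01--00✓ 01--01✓ 01--11✓ 01-0-1✓ 01-00-✓ 01-1-1✓ 01-10-✓ 010--0✓ 010--1✓ 010-0-✓ 010-1-✓ 0100--✓ 0101--✓ 011--1✓ 011-0-✓ 1--000✓ 1--001✓ 1--101✓ 1-0-01✓ 1-000-✓ 1-1-00✓ 1-1-01✓ 1-100-✓ 1-110-✓ 10--00✓ 10--01✓ 10-00-✓ 10-10-✓ 100-0-✓ 101-0-✓ 11--01✓ 11-00-✓ 11-1-1✓ 111-0-✓ 1111--
Round 3: ---000✓ ---001✓ --0-01 --000-✓ --100-✓ -0-00-✓ -1--01 -1-00-✓ -1-1-1 -11-0- 0--00-✓ 01---1 01--0- 010--- 1---01 1--00-✓ 1-1-0- 10--0-
Round 4: ---00-
PIs = {---00-, --0-01, -1--01, -1-1-1, -11-0-, 0-00-1, 0-0110, 0-1111, 00-110, 00111-, 01---1, 01--0-, 010---, 1---01, 1-1-0-, 10--0-, 1000-0, 1010-1, 1111--}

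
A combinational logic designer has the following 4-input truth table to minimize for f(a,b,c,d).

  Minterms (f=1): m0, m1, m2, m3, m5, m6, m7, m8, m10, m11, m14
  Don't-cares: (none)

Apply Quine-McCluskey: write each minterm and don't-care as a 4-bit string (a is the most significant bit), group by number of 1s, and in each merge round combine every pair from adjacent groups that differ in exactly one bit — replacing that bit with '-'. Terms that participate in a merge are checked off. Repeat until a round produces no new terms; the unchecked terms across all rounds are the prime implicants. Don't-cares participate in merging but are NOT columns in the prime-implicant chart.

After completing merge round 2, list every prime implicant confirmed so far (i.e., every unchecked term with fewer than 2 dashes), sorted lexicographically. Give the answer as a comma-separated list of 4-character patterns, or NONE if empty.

NONE

[col 0] 0000*, 0001*, 0010*, 0011*, 0101*, 0110*, 0111*, 1000*, 1010*, 1011*, 1110*
[col 1] -000*, -010*, -011*, -110*, 0-01*, 0-10*, 0-11*, 00-0*, 00-1*, 000-*, 001-*, 01-1*, 011-*, 1-10*, 10-0*, 101-*
[col 2] --10, -0-0, -01-, 0--1, 0-1-, 00--
Prime implicants: --10, -0-0, -01-, 0--1, 0-1-, 00--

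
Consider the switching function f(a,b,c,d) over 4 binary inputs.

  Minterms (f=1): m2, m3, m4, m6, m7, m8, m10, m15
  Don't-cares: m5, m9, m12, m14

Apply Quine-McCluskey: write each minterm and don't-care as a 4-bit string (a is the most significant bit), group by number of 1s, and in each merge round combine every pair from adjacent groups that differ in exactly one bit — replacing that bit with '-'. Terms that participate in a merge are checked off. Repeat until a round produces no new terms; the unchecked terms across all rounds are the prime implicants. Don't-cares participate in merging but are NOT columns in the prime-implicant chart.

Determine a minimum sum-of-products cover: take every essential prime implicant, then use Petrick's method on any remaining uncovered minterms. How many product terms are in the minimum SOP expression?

4

size-2^0 implicants → 0010(✓)  0011(✓)  0100(✓)  0101(✓)  0110(✓)  0111(✓)  1000(✓)  1001(✓)  1010(✓)  1100(✓)  1110(✓)  1111(✓)
size-2^1 implicants → -010(✓)  -100(✓)  -110(✓)  -111(✓)  0-10(✓)  0-11(✓)  001-(✓)  01-0(✓)  01-1(✓)  010-(✓)  011-(✓)  1-00(✓)  1-10(✓)  10-0(✓)  100-  11-0(✓)  111-(✓)
size-2^2 implicants → --10  -1-0  -11-  0-1-  01--  1--0
Unchecked terms (primes): --10, -1-0, -11-, 0-1-, 01--, 1--0, 100-
Minterm coverage:
  m2 ⊆ --10,0-1-
  m3 ⊆ 0-1- [E]
  m4 ⊆ -1-0,01--
  m6 ⊆ --10,-1-0,-11-,0-1-,01--
  m7 ⊆ -11-,0-1-,01--
  m8 ⊆ 1--0,100-
  m10 ⊆ --10,1--0
  m15 ⊆ -11- [E]
E = {-11-, 0-1-}
Petrick residual → -1-0, 1--0
Cover = bd' + bc + a'c + ad'  |cover|=4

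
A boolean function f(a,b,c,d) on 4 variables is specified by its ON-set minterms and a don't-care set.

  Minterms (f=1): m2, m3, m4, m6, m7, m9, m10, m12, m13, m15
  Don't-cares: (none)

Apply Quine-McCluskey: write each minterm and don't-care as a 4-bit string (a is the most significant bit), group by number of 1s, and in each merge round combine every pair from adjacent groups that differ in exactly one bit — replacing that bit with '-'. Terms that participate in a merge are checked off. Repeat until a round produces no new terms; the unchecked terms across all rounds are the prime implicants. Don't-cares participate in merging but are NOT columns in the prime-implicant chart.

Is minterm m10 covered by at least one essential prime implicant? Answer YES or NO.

[col 0] 0010*, 0011*, 0100*, 0110*, 0111*, 1001*, 1010*, 1100*, 1101*, 1111*
[col 1] -010, -100, -111, 0-10*, 0-11*, 001-*, 01-0, 011-*, 1-01, 11-1, 110-
[col 2] 0-1-
Prime implicants: -010, -100, -111, 0-1-, 01-0, 1-01, 11-1, 110-
PI chart (minterm → PIs covering it):
  2 | -010,0-1-
  3 | 0-1-  (sole → essential)
  4 | -100,01-0
  6 | 0-1-,01-0
  7 | -111,0-1-
  9 | 1-01  (sole → essential)
  10 | -010  (sole → essential)
  12 | -100,110-
  13 | 1-01,11-1,110-
  15 | -111,11-1
Essential prime implicants: -010, 0-1-, 1-01

YES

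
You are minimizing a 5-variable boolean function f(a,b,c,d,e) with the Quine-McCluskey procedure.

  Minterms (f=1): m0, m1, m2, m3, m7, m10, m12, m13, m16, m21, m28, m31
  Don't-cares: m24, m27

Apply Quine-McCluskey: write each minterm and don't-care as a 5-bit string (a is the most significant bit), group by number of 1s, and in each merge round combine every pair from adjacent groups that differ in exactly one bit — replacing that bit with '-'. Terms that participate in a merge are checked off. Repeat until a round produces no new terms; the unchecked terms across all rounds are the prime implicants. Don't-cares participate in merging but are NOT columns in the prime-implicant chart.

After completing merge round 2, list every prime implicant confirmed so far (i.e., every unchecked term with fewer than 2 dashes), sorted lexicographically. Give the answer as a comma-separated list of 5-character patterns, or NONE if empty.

size-2^0 implicants → 00000(✓)  00001(✓)  00010(✓)  00011(✓)  00111(✓)  01010(✓)  01100(✓)  01101(✓)  10000(✓)  10101  11000(✓)  11011(✓)  11100(✓)  11111(✓)
size-2^1 implicants → -0000  -1100  0-010  00-11  000-0(✓)  000-1(✓)  0000-(✓)  0001-(✓)  0110-  1-000  11-00  11-11
size-2^2 implicants → 000--
Unchecked terms (primes): -0000, -1100, 0-010, 00-11, 000--, 0110-, 1-000, 10101, 11-00, 11-11

-0000, -1100, 0-010, 00-11, 0110-, 1-000, 10101, 11-00, 11-11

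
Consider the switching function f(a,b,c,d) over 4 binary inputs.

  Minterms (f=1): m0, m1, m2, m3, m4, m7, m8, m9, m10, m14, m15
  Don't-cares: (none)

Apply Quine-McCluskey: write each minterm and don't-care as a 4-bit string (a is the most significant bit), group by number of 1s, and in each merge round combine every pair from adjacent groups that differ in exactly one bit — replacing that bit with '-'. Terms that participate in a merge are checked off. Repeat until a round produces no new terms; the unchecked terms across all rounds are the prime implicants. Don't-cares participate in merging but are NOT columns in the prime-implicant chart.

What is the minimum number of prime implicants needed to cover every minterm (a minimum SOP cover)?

5

Round 0: 0000✓ 0001✓ 0010✓ 0011✓ 0100✓ 0111✓ 1000✓ 1001✓ 1010✓ 1110✓ 1111✓
Round 1: -000✓ -001✓ -010✓ -111 0-00 0-11 00-0✓ 00-1✓ 000-✓ 001-✓ 1-10 10-0✓ 100-✓ 111-
Round 2: -0-0 -00- 00--
PIs = {-0-0, -00-, -111, 0-00, 0-11, 00--, 1-10, 111-}
Coverage chart:
  m0: -0-0,-00-,0-00,00--
  m1: -00-,00--
  m2: -0-0,00--
  m3: 0-11,00--
  m4: 0-00 ←essential
  m7: -111,0-11
  m8: -0-0,-00-
  m9: -00- ←essential
  m10: -0-0,1-10
  m14: 1-10,111-
  m15: -111,111-
Essential: -00-, 0-00
Petrick residual → -0-0, 0-11, 111-
Min cover (5 terms): b'd' + b'c' + a'c'd' + a'cd + abc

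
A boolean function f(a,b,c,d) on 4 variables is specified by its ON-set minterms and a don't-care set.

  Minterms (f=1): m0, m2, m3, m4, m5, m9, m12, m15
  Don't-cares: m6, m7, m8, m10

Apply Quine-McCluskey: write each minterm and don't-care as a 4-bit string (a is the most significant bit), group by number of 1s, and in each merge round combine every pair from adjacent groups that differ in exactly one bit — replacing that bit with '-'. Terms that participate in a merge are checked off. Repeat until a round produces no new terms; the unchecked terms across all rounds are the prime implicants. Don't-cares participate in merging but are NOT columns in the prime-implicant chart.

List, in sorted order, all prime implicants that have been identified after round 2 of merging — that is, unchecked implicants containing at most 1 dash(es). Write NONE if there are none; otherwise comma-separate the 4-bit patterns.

Round 0: 0000✓ 0010✓ 0011✓ 0100✓ 0101✓ 0110✓ 0111✓ 1000✓ 1001✓ 1010✓ 1100✓ 1111✓
Round 1: -000✓ -010✓ -100✓ -111 0-00✓ 0-10✓ 0-11✓ 00-0✓ 001-✓ 01-0✓ 01-1✓ 010-✓ 011-✓ 1-00✓ 10-0✓ 100-
Round 2: --00 -0-0 0--0 0-1- 01--
PIs = {--00, -0-0, -111, 0--0, 0-1-, 01--, 100-}

-111, 100-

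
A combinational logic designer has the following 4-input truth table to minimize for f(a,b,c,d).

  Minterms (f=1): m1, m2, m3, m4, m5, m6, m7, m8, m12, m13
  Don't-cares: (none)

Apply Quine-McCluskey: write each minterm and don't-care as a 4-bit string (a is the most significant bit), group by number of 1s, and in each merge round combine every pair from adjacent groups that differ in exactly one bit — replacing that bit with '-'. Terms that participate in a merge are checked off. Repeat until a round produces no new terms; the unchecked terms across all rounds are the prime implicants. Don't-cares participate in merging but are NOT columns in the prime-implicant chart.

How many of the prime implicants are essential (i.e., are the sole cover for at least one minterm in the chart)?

4

Round 0: 0001✓ 0010✓ 0011✓ 0100✓ 0101✓ 0110✓ 0111✓ 1000✓ 1100✓ 1101✓
Round 1: -100✓ -101✓ 0-01✓ 0-10✓ 0-11✓ 00-1✓ 001-✓ 01-0✓ 01-1✓ 010-✓ 011-✓ 1-00 110-✓
Round 2: -10- 0--1 0-1- 01--
PIs = {-10-, 0--1, 0-1-, 01--, 1-00}
Coverage chart:
  m1: 0--1 ←essential
  m2: 0-1- ←essential
  m3: 0--1,0-1-
  m4: -10-,01--
  m5: -10-,0--1,01--
  m6: 0-1-,01--
  m7: 0--1,0-1-,01--
  m8: 1-00 ←essential
  m12: -10-,1-00
  m13: -10- ←essential
Essential: -10-, 0--1, 0-1-, 1-00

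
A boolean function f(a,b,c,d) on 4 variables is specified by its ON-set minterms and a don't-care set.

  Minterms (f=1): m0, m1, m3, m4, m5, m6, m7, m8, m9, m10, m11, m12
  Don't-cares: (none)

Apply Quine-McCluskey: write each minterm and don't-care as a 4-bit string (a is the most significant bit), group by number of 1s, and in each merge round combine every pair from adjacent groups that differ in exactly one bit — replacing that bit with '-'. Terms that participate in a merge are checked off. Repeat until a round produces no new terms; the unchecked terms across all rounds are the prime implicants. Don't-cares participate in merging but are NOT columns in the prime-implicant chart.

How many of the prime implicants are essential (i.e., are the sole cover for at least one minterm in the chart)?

3

[col 0] 0000*, 0001*, 0011*, 0100*, 0101*, 0110*, 0111*, 1000*, 1001*, 1010*, 1011*, 1100*
[col 1] -000*, -001*, -011*, -100*, 0-00*, 0-01*, 0-11*, 00-1*, 000-*, 01-0*, 01-1*, 010-*, 011-*, 1-00*, 10-0*, 10-1*, 100-*, 101-*
[col 2] --00, -0-1, -00-, 0--1, 0-0-, 01--, 10--
Prime implicants: --00, -0-1, -00-, 0--1, 0-0-, 01--, 10--
PI chart (minterm → PIs covering it):
  0 | --00,-00-,0-0-
  1 | -0-1,-00-,0--1,0-0-
  3 | -0-1,0--1
  4 | --00,0-0-,01--
  5 | 0--1,0-0-,01--
  6 | 01--  (sole → essential)
  7 | 0--1,01--
  8 | --00,-00-,10--
  9 | -0-1,-00-,10--
  10 | 10--  (sole → essential)
  11 | -0-1,10--
  12 | --00  (sole → essential)
Essential prime implicants: --00, 01--, 10--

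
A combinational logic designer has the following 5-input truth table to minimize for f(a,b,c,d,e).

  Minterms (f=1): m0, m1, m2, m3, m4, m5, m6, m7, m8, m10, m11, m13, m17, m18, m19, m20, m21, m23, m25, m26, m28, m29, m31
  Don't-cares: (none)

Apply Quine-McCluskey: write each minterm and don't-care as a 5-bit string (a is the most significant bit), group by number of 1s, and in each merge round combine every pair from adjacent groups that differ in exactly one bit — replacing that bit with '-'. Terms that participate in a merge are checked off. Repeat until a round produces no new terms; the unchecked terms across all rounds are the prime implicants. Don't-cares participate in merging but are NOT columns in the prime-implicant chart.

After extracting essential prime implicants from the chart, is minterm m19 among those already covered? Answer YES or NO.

[col 0] 00000*, 00001*, 00010*, 00011*, 00100*, 00101*, 00110*, 00111*, 01000*, 01010*, 01011*, 01101*, 10001*, 10010*, 10011*, 10100*, 10101*, 10111*, 11001*, 11010*, 11100*, 11101*, 11111*
[col 1] -0001*, -0010*, -0011*, -0100*, -0101*, -0111*, -1010*, -1101*, 0-000*, 0-010*, 0-011*, 0-101*, 00-00*, 00-01*, 00-10*, 00-11*, 000-0*, 000-1*, 0000-*, 0001-*, 001-0*, 001-1*, 0010-*, 0011-*, 010-0*, 0101-*, 1-001*, 1-010*, 1-100*, 1-101*, 1-111*, 10-01*, 10-11*, 100-1*, 1001-*, 101-1*, 1010-*, 11-01*, 111-1*, 1110-*
[col 2] --010, --101, -0-01*, -0-11*, -00-1*, -001-, -01-1*, -010-, 0-0-0, 0-01-, 00--0*, 00--1*, 00-0-*, 00-1-*, 000--*, 001--*, 1--01, 1-1-1, 1-10-, 10--1*
[col 3] -0--1, 00---
Prime implicants: --010, --101, -0--1, -001-, -010-, 0-0-0, 0-01-, 00---, 1--01, 1-1-1, 1-10-
PI chart (minterm → PIs covering it):
  0 | 0-0-0,00---
  1 | -0--1,00---
  2 | --010,-001-,0-0-0,0-01-,00---
  3 | -0--1,-001-,0-01-,00---
  4 | -010-,00---
  5 | --101,-0--1,-010-,00---
  6 | 00---  (sole → essential)
  7 | -0--1,00---
  8 | 0-0-0  (sole → essential)
  10 | --010,0-0-0,0-01-
  11 | 0-01-  (sole → essential)
  13 | --101  (sole → essential)
  17 | -0--1,1--01
  18 | --010,-001-
  19 | -0--1,-001-
  20 | -010-,1-10-
  21 | --101,-0--1,-010-,1--01,1-1-1,1-10-
  23 | -0--1,1-1-1
  25 | 1--01  (sole → essential)
  26 | --010  (sole → essential)
  28 | 1-10-  (sole → essential)
  29 | --101,1--01,1-1-1,1-10-
  31 | 1-1-1  (sole → essential)
Essential prime implicants: --010, --101, 0-0-0, 0-01-, 00---, 1--01, 1-1-1, 1-10-

NO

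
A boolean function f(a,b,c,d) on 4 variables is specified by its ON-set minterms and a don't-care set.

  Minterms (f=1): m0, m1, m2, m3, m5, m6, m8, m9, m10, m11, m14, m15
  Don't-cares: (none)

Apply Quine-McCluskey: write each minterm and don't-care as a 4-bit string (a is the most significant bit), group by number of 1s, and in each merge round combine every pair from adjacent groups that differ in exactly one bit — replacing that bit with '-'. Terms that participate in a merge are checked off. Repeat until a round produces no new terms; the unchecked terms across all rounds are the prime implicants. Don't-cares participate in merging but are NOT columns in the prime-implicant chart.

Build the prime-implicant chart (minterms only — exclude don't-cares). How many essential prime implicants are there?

[col 0] 0000*, 0001*, 0010*, 0011*, 0101*, 0110*, 1000*, 1001*, 1010*, 1011*, 1110*, 1111*
[col 1] -000*, -001*, -010*, -011*, -110*, 0-01, 0-10*, 00-0*, 00-1*, 000-*, 001-*, 1-10*, 1-11*, 10-0*, 10-1*, 100-*, 101-*, 111-*
[col 2] --10, -0-0*, -0-1*, -00-*, -01-*, 00--*, 1-1-, 10--*
[col 3] -0--
Prime implicants: --10, -0--, 0-01, 1-1-
PI chart (minterm → PIs covering it):
  0 | -0--  (sole → essential)
  1 | -0--,0-01
  2 | --10,-0--
  3 | -0--  (sole → essential)
  5 | 0-01  (sole → essential)
  6 | --10  (sole → essential)
  8 | -0--  (sole → essential)
  9 | -0--  (sole → essential)
  10 | --10,-0--,1-1-
  11 | -0--,1-1-
  14 | --10,1-1-
  15 | 1-1-  (sole → essential)
Essential prime implicants: --10, -0--, 0-01, 1-1-

4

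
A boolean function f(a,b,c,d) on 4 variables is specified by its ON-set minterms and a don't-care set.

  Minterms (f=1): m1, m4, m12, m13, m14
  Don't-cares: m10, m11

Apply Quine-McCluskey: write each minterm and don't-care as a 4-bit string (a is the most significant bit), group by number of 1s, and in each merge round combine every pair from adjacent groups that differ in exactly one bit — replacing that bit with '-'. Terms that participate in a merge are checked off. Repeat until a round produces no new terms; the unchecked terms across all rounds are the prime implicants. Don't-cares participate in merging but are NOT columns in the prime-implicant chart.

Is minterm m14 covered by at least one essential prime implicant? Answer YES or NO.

[col 0] 0001, 0100*, 1010*, 1011*, 1100*, 1101*, 1110*
[col 1] -100, 1-10, 101-, 11-0, 110-
Prime implicants: -100, 0001, 1-10, 101-, 11-0, 110-
PI chart (minterm → PIs covering it):
  1 | 0001  (sole → essential)
  4 | -100  (sole → essential)
  12 | -100,11-0,110-
  13 | 110-  (sole → essential)
  14 | 1-10,11-0
Essential prime implicants: -100, 0001, 110-

NO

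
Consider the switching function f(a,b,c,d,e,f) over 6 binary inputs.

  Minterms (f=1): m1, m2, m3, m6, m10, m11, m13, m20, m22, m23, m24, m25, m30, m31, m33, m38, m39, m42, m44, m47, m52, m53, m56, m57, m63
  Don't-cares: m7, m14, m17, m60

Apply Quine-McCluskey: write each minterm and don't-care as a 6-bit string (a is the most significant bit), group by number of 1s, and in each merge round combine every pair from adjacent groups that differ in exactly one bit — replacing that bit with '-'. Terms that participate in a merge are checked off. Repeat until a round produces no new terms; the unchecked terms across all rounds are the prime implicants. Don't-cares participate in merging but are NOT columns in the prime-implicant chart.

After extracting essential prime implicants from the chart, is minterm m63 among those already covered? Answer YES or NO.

NO

size-2^0 implicants → 000001(✓)  000010(✓)  000011(✓)  000110(✓)  000111(✓)  001010(✓)  001011(✓)  001101  001110(✓)  010001(✓)  010100(✓)  010110(✓)  010111(✓)  011000(✓)  011001(✓)  011110(✓)  011111(✓)  100001(✓)  100110(✓)  100111(✓)  101010(✓)  101100(✓)  101111(✓)  110100(✓)  110101(✓)  111000(✓)  111001(✓)  111100(✓)  111111(✓)
size-2^1 implicants → -00001  -00110(✓)  -00111(✓)  -01010  -10100  -11000(✓)  -11001(✓)  -11111  0-0001  0-0110(✓)  0-0111(✓)  0-1110(✓)  00-010(✓)  00-011(✓)  00-110(✓)  000-10(✓)  000-11(✓)  0000-1  00001-(✓)  00011-(✓)  001-10(✓)  00101-(✓)  01-001  01-110(✓)  01-111(✓)  0101-0  01011-(✓)  01100-(✓)  01111-(✓)  1-1100  1-1111  10-111  10011-(✓)  11-100  11010-  111-00  11100-(✓)
size-2^2 implicants → -0011-  -1100-  0--110  0-011-  00--10  00-01-  000-1-  01-11-
Unchecked terms (primes): -00001, -0011-, -01010, -10100, -1100-, -11111, 0--110, 0-0001, 0-011-, 00--10, 00-01-, 000-1-, 0000-1, 001101, 01-001, 01-11-, 0101-0, 1-1100, 1-1111, 10-111, 11-100, 11010-, 111-00
Minterm coverage:
  m1 ⊆ -00001,0-0001,0000-1
  m2 ⊆ 00--10,00-01-,000-1-
  m3 ⊆ 00-01-,000-1-,0000-1
  m6 ⊆ -0011-,0--110,0-011-,00--10,000-1-
  m10 ⊆ -01010,00--10,00-01-
  m11 ⊆ 00-01- [E]
  m13 ⊆ 001101 [E]
  m20 ⊆ -10100,0101-0
  m22 ⊆ 0--110,0-011-,01-11-,0101-0
  m23 ⊆ 0-011-,01-11-
  m24 ⊆ -1100- [E]
  m25 ⊆ -1100-,01-001
  m30 ⊆ 0--110,01-11-
  m31 ⊆ -11111,01-11-
  m33 ⊆ -00001 [E]
  m38 ⊆ -0011- [E]
  m39 ⊆ -0011-,10-111
  m42 ⊆ -01010 [E]
  m44 ⊆ 1-1100 [E]
  m47 ⊆ 1-1111,10-111
  m52 ⊆ -10100,11-100,11010-
  m53 ⊆ 11010- [E]
  m56 ⊆ -1100-,111-00
  m57 ⊆ -1100- [E]
  m63 ⊆ -11111,1-1111
E = {-00001, -0011-, -01010, -1100-, 00-01-, 001101, 1-1100, 11010-}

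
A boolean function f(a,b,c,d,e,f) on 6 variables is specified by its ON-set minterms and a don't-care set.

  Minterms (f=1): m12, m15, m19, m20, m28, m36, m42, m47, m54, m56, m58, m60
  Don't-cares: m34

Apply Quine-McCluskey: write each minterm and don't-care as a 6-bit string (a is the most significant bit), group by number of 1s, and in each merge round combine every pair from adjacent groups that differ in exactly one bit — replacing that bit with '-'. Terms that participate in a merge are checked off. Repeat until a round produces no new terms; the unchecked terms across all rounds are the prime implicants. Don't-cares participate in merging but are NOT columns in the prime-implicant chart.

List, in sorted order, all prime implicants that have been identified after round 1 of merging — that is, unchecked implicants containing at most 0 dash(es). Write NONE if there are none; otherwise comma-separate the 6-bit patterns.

010011, 100100, 110110

Round 0: 001100✓ 001111✓ 010011 010100✓ 011100✓ 100010✓ 100100 101010✓ 101111✓ 110110 111000✓ 111010✓ 111100✓
Round 1: -01111 -11100 0-1100 01-100 1-1010 10-010 111-00 1110-0
PIs = {-01111, -11100, 0-1100, 01-100, 010011, 1-1010, 10-010, 100100, 110110, 111-00, 1110-0}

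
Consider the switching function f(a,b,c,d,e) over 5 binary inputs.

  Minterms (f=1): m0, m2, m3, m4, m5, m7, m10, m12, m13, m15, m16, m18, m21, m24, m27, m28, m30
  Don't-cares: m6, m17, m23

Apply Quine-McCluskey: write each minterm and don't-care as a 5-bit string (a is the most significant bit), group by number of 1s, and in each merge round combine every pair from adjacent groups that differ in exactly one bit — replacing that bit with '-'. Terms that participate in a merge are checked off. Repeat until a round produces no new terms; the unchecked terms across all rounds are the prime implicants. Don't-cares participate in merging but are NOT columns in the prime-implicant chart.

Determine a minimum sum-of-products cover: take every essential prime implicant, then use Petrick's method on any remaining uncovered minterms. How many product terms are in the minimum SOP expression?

Round 0: 00000✓ 00010✓ 00011✓ 00100✓ 00101✓ 00110✓ 00111✓ 01010✓ 01100✓ 01101✓ 01111✓ 10000✓ 10001✓ 10010✓ 10101✓ 10111✓ 11000✓ 11011 11100✓ 11110✓
Round 1: -0000✓ -0010✓ -0101✓ -0111✓ -1100 0-010 0-100✓ 0-101✓ 0-111✓ 00-00✓ 00-10✓ 00-11✓ 000-0✓ 0001-✓ 001-0✓ 001-1✓ 0010-✓ 0011-✓ 011-1✓ 0110-✓ 1-000 10-01 100-0✓ 1000- 101-1✓ 11-00 111-0
Round 2: -00-0 -01-1 0-1-1 0-10- 00--0 00-1- 001--
PIs = {-00-0, -01-1, -1100, 0-010, 0-1-1, 0-10-, 00--0, 00-1-, 001--, 1-000, 10-01, 1000-, 11-00, 11011, 111-0}
Coverage chart:
  m0: -00-0,00--0
  m2: -00-0,0-010,00--0,00-1-
  m3: 00-1- ←essential
  m4: 0-10-,00--0,001--
  m5: -01-1,0-1-1,0-10-,001--
  m7: -01-1,0-1-1,00-1-,001--
  m10: 0-010 ←essential
  m12: -1100,0-10-
  m13: 0-1-1,0-10-
  m15: 0-1-1 ←essential
  m16: -00-0,1-000,1000-
  m18: -00-0 ←essential
  m21: -01-1,10-01
  m24: 1-000,11-00
  m27: 11011 ←essential
  m28: -1100,11-00,111-0
  m30: 111-0 ←essential
Essential: -00-0, 0-010, 0-1-1, 00-1-, 11011, 111-0
Petrick residual → -01-1, 0-10-, 1-000
Min cover (9 terms): b'c'e' + b'ce + a'c'de' + a'ce + a'cd' + a'b'd + ac'd'e' + abc'de + abce'

9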